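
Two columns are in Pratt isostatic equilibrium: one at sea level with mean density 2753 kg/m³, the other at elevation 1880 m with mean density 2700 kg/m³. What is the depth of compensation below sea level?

95800 m

ρ_ref D = ρ (D + h) → D (ρ_ref − ρ) = ρ h.
D = ρ h/(ρ_ref − ρ) = 2700 × 1880 m/(2753 − 2700) = 95800 m.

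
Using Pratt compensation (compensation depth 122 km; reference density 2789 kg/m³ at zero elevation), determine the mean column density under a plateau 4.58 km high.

Pratt balance: ρ_ref D = ρ (D + h).
ρ = ρ_ref D/(D + h) = 2789 × 122 km/(122 km + 4.58 km) = 2690 kg/m³.

2690 kg/m³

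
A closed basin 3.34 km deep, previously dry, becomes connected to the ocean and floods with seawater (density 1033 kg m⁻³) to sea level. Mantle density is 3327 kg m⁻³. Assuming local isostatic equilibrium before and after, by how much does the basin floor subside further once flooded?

1.5 km

After flooding the water column is d + s deep. Its weight must equal the weight of mantle displaced by the extra subsidence s: (d + s) ρ_w = s ρ_m.
s = d ρ_w / (ρ_m − ρ_w) = 3.34 km × 1033/(3327 − 1033) = 1.5 km.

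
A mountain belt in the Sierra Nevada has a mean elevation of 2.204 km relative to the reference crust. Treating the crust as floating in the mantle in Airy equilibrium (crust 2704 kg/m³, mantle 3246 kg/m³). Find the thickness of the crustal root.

11 km

By Archimedes' principle applied to the lithosphere: the weight of the topography is balanced by the buoyancy of the root, ρ_c h = (ρ_m − ρ_c) r.
r = h · ρ_c / (ρ_m − ρ_c) = 2.204 km × 2704 / (3246 − 2704) = 11 km.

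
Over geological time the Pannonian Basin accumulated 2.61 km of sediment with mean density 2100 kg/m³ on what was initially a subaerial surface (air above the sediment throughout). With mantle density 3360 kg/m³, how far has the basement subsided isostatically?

Subaerial load: s = t ρ_sed / ρ_m = 2.61 km × 2100/3360 = 1.63 km.

1.63 km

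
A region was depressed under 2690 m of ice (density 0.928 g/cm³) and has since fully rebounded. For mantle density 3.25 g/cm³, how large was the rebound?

768 m

Removing the load lets mantle flow back in; uplift u satisfies ρ_ice t = ρ_m u.
u = t ρ_ice/ρ_m = 2690 m × 0.928/3.25 = 768 m.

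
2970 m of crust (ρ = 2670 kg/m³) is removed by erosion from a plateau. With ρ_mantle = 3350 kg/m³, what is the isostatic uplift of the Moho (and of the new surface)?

2370 m

Unloading: uplift u = e ρ_c/ρ_m = 2970 m × 2670/3350 = 2370 m.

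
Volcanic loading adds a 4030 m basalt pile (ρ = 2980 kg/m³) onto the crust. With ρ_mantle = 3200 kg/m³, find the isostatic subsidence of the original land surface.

Subaerial loading: s = t ρ_load / ρ_m.
s = 4030 m × 2980/3200 = 3750 m.

3750 m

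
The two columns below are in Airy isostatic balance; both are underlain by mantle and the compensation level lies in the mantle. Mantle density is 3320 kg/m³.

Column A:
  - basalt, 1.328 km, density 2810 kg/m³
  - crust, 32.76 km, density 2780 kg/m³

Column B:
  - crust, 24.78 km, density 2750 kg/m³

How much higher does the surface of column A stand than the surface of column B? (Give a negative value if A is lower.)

For any compensation level in the mantle, the mantle terms cancel and isostasy reduces to e = (Σt_A − Σt_B) − (Σ(ρt)_A − Σ(ρt)_B) / ρ_m.
Σt_A = 34.088 km; Σt_B = 24.78 km; Σ(ρt)_A = 94804.48; Σ(ρt)_B = 68145 (in km·kg/m³).
e = (34.088 − 24.78) − (94804.48 − 68145) / 3320 = 1.28 km.

1.28 km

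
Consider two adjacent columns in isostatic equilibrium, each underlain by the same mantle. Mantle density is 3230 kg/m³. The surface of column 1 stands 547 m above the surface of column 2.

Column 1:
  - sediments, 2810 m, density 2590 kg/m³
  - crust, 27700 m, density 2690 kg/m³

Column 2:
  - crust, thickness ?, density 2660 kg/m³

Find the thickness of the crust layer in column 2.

26300 m

Take the compensation level at the base of the deeper column (depth z_c below the surface of column 1) and equate Σ ρ_i t_i down to z_c; mantle fills any gap and the z_c terms cancel.
Column 1: 2810×2590 + 27700×2690 + (z_c − 30510)×3230
Column 2: 547×0 + x×2660 + (z_c − 547 − 0 − x)×3230
The z_c×3230 term appears on both sides and cancels. Collect the known terms of each column as K = Σ(ρt)_known − 3230 × (depth of known layers): K_1 = 81790900 − 3230×30510 = −16756400; K_2 = 0 − 3230×(547 + 0) = −1766810.
Balance: K_1 = K_2 − x×(3230 − 2660), so x = (K_2 − K_1)/(3230 − 2660) = 14989600/570 = 26300 m.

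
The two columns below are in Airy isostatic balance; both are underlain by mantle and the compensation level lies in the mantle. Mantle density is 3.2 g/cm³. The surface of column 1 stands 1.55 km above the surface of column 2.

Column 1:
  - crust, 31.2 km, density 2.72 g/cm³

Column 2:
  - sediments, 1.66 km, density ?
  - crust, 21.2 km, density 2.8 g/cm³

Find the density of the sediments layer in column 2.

2.27 g/cm³

Take the compensation level at the base of the deeper column (depth z_c below the surface of column 1) and equate Σ ρ_i t_i down to z_c; mantle fills any gap and the z_c terms cancel.
Column 1: 31.2×2.72 + (z_c − 31.2)×3.2
Column 2: 1.55×0 + 1.66×ρ + 21.2×2.8 + (z_c − 1.55 − 22.86)×3.2
The z_c×3.2 term appears on both sides and cancels. Collect the known terms of each column as K = Σ(ρt)_known − 3.2 × (depth of known layers): K_1 = 84.864 − 3.2×31.2 = −14.976; K_2 = 59.36 − 3.2×(1.55 + 22.86) = −18.752.
Balance: K_1 = K_2 + 1.66×ρ, so ρ = (K_1 − K_2)/1.66 = 3.776/1.66 = 2.27 g/cm³.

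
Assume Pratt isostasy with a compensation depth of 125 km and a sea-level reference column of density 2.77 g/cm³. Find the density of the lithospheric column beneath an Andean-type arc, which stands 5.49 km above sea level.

Pratt balance: ρ_ref D = ρ (D + h).
ρ = ρ_ref D/(D + h) = 2.77 × 125 km/(125 km + 5.49 km) = 2.65 g/cm³.

2.65 g/cm³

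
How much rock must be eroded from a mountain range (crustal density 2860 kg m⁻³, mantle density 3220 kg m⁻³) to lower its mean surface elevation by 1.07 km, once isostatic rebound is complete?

Net drop Δ = e − u = e − e ρ_c/ρ_m = e (ρ_m − ρ_c)/ρ_m.
e = Δ ρ_m/(ρ_m − ρ_c) = 1.07 km × 3220/360 = 9.57 km.

9.57 km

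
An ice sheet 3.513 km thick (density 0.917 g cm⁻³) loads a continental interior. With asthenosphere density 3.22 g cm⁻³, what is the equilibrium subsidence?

Balancing pressure at the compensation depth: the ice load ρ_ice t is balanced by mantle displaced below, ρ_m s.
s = t ρ_ice / ρ_m = 3.513 km × 0.917/3.22 = 1 km.

1 km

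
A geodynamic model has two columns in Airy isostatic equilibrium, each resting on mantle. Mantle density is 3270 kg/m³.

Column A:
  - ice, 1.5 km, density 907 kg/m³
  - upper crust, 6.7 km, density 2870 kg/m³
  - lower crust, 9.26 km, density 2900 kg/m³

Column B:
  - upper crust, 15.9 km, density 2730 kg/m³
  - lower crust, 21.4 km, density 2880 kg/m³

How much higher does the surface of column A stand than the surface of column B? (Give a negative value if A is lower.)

−2.23 km

For any compensation level in the mantle, the mantle terms cancel and isostasy reduces to e = (Σt_A − Σt_B) − (Σ(ρt)_A − Σ(ρt)_B) / ρ_m.
Σt_A = 17.46 km; Σt_B = 37.3 km; Σ(ρt)_A = 47443.5; Σ(ρt)_B = 105039 (in km·kg/m³).
e = (17.46 − 37.3) − (47443.5 − 105039) / 3270 = −2.23 km.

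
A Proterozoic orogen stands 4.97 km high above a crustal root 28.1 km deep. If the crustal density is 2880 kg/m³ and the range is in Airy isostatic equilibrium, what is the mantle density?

3390 kg/m³

Airy balance: ρ_c h = (ρ_m − ρ_c) r → ρ_m = ρ_c (1 + h/r).
ρ_m = 2880 × (1 + 4.97 km/28.1 km) = 3390 kg/m³.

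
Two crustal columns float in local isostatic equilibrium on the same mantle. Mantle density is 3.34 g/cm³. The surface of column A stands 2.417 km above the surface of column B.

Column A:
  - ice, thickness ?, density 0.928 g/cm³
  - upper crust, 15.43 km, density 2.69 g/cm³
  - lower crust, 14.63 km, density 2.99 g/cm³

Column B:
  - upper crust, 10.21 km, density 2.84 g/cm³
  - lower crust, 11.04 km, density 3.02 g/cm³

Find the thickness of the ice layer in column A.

Take the compensation level at the base of the deeper column (depth z_c below the surface of column A) and equate Σ ρ_i t_i down to z_c; mantle fills any gap and the z_c terms cancel.
Column A: x×0.928 + 15.43×2.69 + 14.63×2.99 + (z_c − 30.06 − x)×3.34
Column B: 2.417×0 + 10.21×2.84 + 11.04×3.02 + (z_c − 2.417 − 21.25)×3.34
The z_c×3.34 term appears on both sides and cancels. Collect the known terms of each column as K = Σ(ρt)_known − 3.34 × (depth of known layers): K_A = 85.2504 − 3.34×30.06 = −15.15; K_B = 62.3372 − 3.34×(2.417 + 21.25) = −16.71058.
Balance: K_A − x×(3.34 − 0.928) = K_B, so x = (K_A − K_B)/(3.34 − 0.928) = 1.56058/2.412 = 0.647 km.

0.647 km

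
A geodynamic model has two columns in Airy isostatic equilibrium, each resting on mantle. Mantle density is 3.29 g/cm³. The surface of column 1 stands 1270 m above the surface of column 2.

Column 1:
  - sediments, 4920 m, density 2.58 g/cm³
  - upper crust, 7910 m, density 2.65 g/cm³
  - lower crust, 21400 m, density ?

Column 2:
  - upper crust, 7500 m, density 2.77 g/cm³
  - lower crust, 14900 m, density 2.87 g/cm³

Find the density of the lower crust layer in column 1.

3.02 g/cm³

Take the compensation level at the base of the deeper column (depth z_c below the surface of column 1) and equate Σ ρ_i t_i down to z_c; mantle fills any gap and the z_c terms cancel.
Column 1: 4920×2.58 + 7910×2.65 + 21400×ρ + (z_c − 34230)×3.29
Column 2: 1270×0 + 7500×2.77 + 14900×2.87 + (z_c − 1270 − 22400)×3.29
The z_c×3.29 term appears on both sides and cancels. Collect the known terms of each column as K = Σ(ρt)_known − 3.29 × (depth of known layers): K_1 = 33655.1 − 3.29×34230 = −78961.6; K_2 = 63538 − 3.29×(1270 + 22400) = −14336.3.
Balance: K_1 + 21400×ρ = K_2, so ρ = (K_2 − K_1)/21400 = 64625.3/21400 = 3.02 g/cm³.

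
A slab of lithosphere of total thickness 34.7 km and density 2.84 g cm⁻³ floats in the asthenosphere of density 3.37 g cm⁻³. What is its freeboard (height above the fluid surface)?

Floating equilibrium: submerged depth d = t ρ_obj/ρ_fluid = 34.7 km × 2.84/3.37 = 29.24 km.
Freeboard = t − d = 34.7 km − 29.24 km = 5.46 km.

5.46 km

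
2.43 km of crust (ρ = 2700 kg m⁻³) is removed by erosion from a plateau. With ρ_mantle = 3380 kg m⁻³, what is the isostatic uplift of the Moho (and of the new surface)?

Unloading: uplift u = e ρ_c/ρ_m = 2.43 km × 2700/3380 = 1.94 km.

1.94 km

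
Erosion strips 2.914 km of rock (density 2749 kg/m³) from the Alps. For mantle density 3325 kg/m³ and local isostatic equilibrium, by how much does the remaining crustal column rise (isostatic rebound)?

2.41 km

Unloading: uplift u = e ρ_c/ρ_m = 2.914 km × 2749/3325 = 2.41 km.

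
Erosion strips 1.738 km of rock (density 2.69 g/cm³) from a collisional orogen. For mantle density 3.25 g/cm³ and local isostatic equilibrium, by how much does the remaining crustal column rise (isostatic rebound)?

Unloading: uplift u = e ρ_c/ρ_m = 1.738 km × 2.69/3.25 = 1.44 km.

1.44 km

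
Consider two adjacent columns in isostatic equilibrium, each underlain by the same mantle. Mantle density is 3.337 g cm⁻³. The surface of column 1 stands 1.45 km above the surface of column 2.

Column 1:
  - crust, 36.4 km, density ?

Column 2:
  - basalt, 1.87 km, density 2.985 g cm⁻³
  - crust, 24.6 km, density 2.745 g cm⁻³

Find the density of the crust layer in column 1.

Take the compensation level at the base of the deeper column (depth z_c below the surface of column 1) and equate Σ ρ_i t_i down to z_c; mantle fills any gap and the z_c terms cancel.
Column 1: 36.4×ρ + (z_c − 36.4)×3.337
Column 2: 1.45×0 + 1.87×2.985 + 24.6×2.745 + (z_c − 1.45 − 26.47)×3.337
The z_c×3.337 term appears on both sides and cancels. Collect the known terms of each column as K = Σ(ρt)_known − 3.337 × (depth of known layers): K_1 = 0 − 3.337×36.4 = −121.4668; K_2 = 73.10895 − 3.337×(1.45 + 26.47) = −20.06009.
Balance: K_1 + 36.4×ρ = K_2, so ρ = (K_2 − K_1)/36.4 = 101.407/36.4 = 2.79 g cm⁻³.

2.79 g cm⁻³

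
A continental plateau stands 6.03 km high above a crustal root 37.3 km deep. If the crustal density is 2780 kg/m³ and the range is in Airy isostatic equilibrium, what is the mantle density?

3230 kg/m³

Airy balance: ρ_c h = (ρ_m − ρ_c) r → ρ_m = ρ_c (1 + h/r).
ρ_m = 2780 × (1 + 6.03 km/37.3 km) = 3230 kg/m³.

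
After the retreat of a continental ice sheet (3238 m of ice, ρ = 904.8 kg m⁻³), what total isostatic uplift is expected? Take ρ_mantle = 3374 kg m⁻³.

Removing the load lets mantle flow back in; uplift u satisfies ρ_ice t = ρ_m u.
u = t ρ_ice/ρ_m = 3238 m × 904.8/3374 = 868 m.

868 m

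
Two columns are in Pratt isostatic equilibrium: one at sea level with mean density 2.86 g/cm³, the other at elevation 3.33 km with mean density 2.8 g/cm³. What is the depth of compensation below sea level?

ρ_ref D = ρ (D + h) → D (ρ_ref − ρ) = ρ h.
D = ρ h/(ρ_ref − ρ) = 2.8 × 3.33 km/(2.86 − 2.8) = 155 km.

155 km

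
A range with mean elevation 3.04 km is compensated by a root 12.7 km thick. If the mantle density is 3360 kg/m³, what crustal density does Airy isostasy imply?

ρ_c h = (ρ_m − ρ_c) r → ρ_c (h + r) = ρ_m r → ρ_c = ρ_m r / (h + r).
ρ_c = 3360 × 12.7 km / (3.04 km + 12.7 km) = 2710 kg/m³.

2710 kg/m³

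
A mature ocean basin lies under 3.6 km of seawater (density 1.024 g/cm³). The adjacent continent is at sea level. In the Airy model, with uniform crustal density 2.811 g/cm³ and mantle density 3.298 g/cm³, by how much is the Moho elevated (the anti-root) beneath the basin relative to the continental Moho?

13.2 km

Equating mass per unit area of the two columns: replacing crust with seawater at the top is compensated by replacing crust with mantle at the base: d (ρ_c − ρ_w) = a (ρ_m − ρ_c).
a = d (ρ_c − ρ_w)/(ρ_m − ρ_c) = 3.6 km × 1.787/0.487 = 13.2 km.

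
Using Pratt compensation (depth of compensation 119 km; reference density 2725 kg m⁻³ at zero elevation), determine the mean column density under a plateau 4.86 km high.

2620 kg m⁻³

Pratt balance: ρ_ref D = ρ (D + h).
ρ = ρ_ref D/(D + h) = 2725 × 119 km/(119 km + 4.86 km) = 2620 kg m⁻³.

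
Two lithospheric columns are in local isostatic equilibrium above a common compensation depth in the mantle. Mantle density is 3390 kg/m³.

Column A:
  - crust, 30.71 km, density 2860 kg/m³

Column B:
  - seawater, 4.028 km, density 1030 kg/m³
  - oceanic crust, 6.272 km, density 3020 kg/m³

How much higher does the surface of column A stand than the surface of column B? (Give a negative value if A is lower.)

1.31 km

For any compensation level in the mantle, the mantle terms cancel and isostasy reduces to e = (Σt_A − Σt_B) − (Σ(ρt)_A − Σ(ρt)_B) / ρ_m.
Σt_A = 30.71 km; Σt_B = 10.3 km; Σ(ρt)_A = 87830.6; Σ(ρt)_B = 23090.28 (in km·kg/m³).
e = (30.71 − 10.3) − (87830.6 − 23090.28) / 3390 = 1.31 km.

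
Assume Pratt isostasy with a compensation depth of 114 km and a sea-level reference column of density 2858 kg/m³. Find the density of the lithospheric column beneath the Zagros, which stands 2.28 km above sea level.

Pratt balance: ρ_ref D = ρ (D + h).
ρ = ρ_ref D/(D + h) = 2858 × 114 km/(114 km + 2.28 km) = 2800 kg/m³.

2800 kg/m³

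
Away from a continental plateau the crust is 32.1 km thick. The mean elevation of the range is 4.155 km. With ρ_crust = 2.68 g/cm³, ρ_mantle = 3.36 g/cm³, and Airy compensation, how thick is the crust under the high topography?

Root depth r = h ρ_c / (ρ_m − ρ_c) = 4.155 km × 2.68 / 0.68 = 16.38 km.
Total thickness = T + h + r = 32.1 km + 4.155 km + 16.38 km = 52.6 km.

52.6 km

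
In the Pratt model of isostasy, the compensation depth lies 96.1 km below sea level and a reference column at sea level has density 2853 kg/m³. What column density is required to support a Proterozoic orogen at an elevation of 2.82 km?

Pratt balance: ρ_ref D = ρ (D + h).
ρ = ρ_ref D/(D + h) = 2853 × 96.1 km/(96.1 km + 2.82 km) = 2770 kg/m³.

2770 kg/m³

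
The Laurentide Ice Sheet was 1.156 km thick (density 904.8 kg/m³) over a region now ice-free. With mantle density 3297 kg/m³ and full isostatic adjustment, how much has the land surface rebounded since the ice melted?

Removing the load lets mantle flow back in; uplift u satisfies ρ_ice t = ρ_m u.
u = t ρ_ice/ρ_m = 1.156 km × 904.8/3297 = 0.317 km.

0.317 km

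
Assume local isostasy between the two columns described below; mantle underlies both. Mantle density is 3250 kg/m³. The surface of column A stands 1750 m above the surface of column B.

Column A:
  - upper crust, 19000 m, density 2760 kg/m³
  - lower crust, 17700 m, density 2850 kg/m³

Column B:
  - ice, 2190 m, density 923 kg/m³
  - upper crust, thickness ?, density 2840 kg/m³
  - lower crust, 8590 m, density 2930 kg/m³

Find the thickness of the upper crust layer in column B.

6970 m

Take the compensation level at the base of the deeper column (depth z_c below the surface of column A) and equate Σ ρ_i t_i down to z_c; mantle fills any gap and the z_c terms cancel.
Column A: 19000×2760 + 17700×2850 + (z_c − 36700)×3250
Column B: 1750×0 + 2190×923 + x×2840 + 8590×2930 + (z_c − 1750 − 10780 − x)×3250
The z_c×3250 term appears on both sides and cancels. Collect the known terms of each column as K = Σ(ρt)_known − 3250 × (depth of known layers): K_A = 102885000 − 3250×36700 = −16390000; K_B = 27190070 − 3250×(1750 + 10780) = −13532430.
Balance: K_A = K_B − x×(3250 − 2840), so x = (K_B − K_A)/(3250 − 2840) = 2857570/410 = 6970 m.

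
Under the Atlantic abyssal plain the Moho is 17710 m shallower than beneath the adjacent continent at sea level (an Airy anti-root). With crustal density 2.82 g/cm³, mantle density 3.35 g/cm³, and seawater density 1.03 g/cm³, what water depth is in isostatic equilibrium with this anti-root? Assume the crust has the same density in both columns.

5240 m

Replacing a thickness d of crust by seawater at the top must be balanced by replacing crust with mantle at the base: d (ρ_c − ρ_w) = a (ρ_m − ρ_c).
d = a (ρ_m − ρ_c)/(ρ_c − ρ_w) = 17710 m × 0.53/1.79 = 5240 m.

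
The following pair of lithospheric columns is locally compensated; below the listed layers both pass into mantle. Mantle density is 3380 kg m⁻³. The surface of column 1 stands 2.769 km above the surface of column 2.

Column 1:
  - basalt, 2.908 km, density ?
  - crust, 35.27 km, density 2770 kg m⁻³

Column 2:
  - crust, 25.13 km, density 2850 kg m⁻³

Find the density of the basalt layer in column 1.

2980 kg m⁻³

Take the compensation level at the base of the deeper column (depth z_c below the surface of column 1) and equate Σ ρ_i t_i down to z_c; mantle fills any gap and the z_c terms cancel.
Column 1: 2.908×ρ + 35.27×2770 + (z_c − 38.178)×3380
Column 2: 2.769×0 + 25.13×2850 + (z_c − 2.769 − 25.13)×3380
The z_c×3380 term appears on both sides and cancels. Collect the known terms of each column as K = Σ(ρt)_known − 3380 × (depth of known layers): K_1 = 97697.9 − 3380×38.178 = −31343.74; K_2 = 71620.5 − 3380×(2.769 + 25.13) = −22678.12.
Balance: K_1 + 2.908×ρ = K_2, so ρ = (K_2 − K_1)/2.908 = 8665.62/2.908 = 2980 kg m⁻³.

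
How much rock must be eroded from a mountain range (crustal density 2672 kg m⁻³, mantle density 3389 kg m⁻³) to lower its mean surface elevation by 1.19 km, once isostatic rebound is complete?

Net drop Δ = e − u = e − e ρ_c/ρ_m = e (ρ_m − ρ_c)/ρ_m.
e = Δ ρ_m/(ρ_m − ρ_c) = 1.19 km × 3389/717 = 5.62 km.

5.62 km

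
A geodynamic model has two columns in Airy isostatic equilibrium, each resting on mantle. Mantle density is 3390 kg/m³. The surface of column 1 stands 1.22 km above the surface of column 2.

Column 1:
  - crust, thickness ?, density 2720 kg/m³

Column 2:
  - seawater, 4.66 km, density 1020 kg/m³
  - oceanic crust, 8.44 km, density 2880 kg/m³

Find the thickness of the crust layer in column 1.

29.1 km

Take the compensation level at the base of the deeper column (depth z_c below the surface of column 1) and equate Σ ρ_i t_i down to z_c; mantle fills any gap and the z_c terms cancel.
Column 1: x×2720 + (z_c − 0 − x)×3390
Column 2: 1.22×0 + 4.66×1020 + 8.44×2880 + (z_c − 1.22 − 13.1)×3390
The z_c×3390 term appears on both sides and cancels. Collect the known terms of each column as K = Σ(ρt)_known − 3390 × (depth of known layers): K_1 = 0 − 3390×0 = 0; K_2 = 29060.4 − 3390×(1.22 + 13.1) = −19484.4.
Balance: K_1 − x×(3390 − 2720) = K_2, so x = (K_1 − K_2)/(3390 − 2720) = 19484.4/670 = 29.1 km.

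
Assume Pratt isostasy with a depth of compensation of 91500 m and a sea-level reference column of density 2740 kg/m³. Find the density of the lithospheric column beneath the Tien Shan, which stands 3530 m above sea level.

Pratt balance: ρ_ref D = ρ (D + h).
ρ = ρ_ref D/(D + h) = 2740 × 91500 m/(91500 m + 3530 m) = 2640 kg/m³.

2640 kg/m³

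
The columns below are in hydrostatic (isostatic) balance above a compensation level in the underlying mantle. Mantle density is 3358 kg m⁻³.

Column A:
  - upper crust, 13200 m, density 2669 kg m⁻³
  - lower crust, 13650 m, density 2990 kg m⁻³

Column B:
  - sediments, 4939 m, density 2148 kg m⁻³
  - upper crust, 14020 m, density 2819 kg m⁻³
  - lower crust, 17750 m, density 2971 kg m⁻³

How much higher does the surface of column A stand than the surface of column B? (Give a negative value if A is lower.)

For any compensation level in the mantle, the mantle terms cancel and isostasy reduces to e = (Σt_A − Σt_B) − (Σ(ρt)_A − Σ(ρt)_B) / ρ_m.
Σt_A = 26850 m; Σt_B = 36709 m; Σ(ρt)_A = 76044300; Σ(ρt)_B = 102866602 (in m·kg m⁻³).
e = (26850 − 36709) − (76044300 − 102866602) / 3358 = −1870 m.

−1870 m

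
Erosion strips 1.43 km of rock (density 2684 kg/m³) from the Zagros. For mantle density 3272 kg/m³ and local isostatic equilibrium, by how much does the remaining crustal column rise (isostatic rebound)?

1.17 km

Unloading: uplift u = e ρ_c/ρ_m = 1.43 km × 2684/3272 = 1.17 km.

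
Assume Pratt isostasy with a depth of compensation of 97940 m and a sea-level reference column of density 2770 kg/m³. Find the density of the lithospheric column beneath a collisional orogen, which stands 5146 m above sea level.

Pratt balance: ρ_ref D = ρ (D + h).
ρ = ρ_ref D/(D + h) = 2770 × 97940 m/(97940 m + 5146 m) = 2630 kg/m³.

2630 kg/m³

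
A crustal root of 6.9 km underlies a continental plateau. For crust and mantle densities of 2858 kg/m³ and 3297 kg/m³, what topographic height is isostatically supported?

1.06 km

By Archimedes' principle applied to the lithosphere: ρ_c h = (ρ_m − ρ_c) r.
h = r (ρ_m − ρ_c) / ρ_c = 6.9 km × (3297 − 2858) / 2858 = 1.06 km.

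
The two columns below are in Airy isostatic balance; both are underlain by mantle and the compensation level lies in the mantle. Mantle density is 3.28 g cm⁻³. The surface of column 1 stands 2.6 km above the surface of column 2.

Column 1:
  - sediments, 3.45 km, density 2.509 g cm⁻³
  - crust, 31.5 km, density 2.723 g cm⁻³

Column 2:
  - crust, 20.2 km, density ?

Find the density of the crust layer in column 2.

2.7 g cm⁻³

Take the compensation level at the base of the deeper column (depth z_c below the surface of column 1) and equate Σ ρ_i t_i down to z_c; mantle fills any gap and the z_c terms cancel.
Column 1: 3.45×2.509 + 31.5×2.723 + (z_c − 34.95)×3.28
Column 2: 2.6×0 + 20.2×ρ + (z_c − 2.6 − 20.2)×3.28
The z_c×3.28 term appears on both sides and cancels. Collect the known terms of each column as K = Σ(ρt)_known − 3.28 × (depth of known layers): K_1 = 94.43055 − 3.28×34.95 = −20.20545; K_2 = 0 − 3.28×(2.6 + 20.2) = −74.784.
Balance: K_1 = K_2 + 20.2×ρ, so ρ = (K_1 − K_2)/20.2 = 54.5785/20.2 = 2.7 g cm⁻³.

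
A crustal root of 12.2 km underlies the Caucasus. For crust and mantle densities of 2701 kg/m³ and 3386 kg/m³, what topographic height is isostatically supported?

By Archimedes' principle applied to the lithosphere: ρ_c h = (ρ_m − ρ_c) r.
h = r (ρ_m − ρ_c) / ρ_c = 12.2 km × (3386 − 2701) / 2701 = 3.09 km.

3.09 km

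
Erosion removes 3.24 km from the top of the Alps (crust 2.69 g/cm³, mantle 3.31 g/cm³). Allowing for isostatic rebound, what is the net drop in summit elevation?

0.607 km

Rebound u = e ρ_c/ρ_m = 3.24 km × 2.69/3.31 = 2.633 km.
Net surface drop = e − u = 3.24 km − 2.633 km = e (ρ_m − ρ_c)/ρ_m = 0.607 km.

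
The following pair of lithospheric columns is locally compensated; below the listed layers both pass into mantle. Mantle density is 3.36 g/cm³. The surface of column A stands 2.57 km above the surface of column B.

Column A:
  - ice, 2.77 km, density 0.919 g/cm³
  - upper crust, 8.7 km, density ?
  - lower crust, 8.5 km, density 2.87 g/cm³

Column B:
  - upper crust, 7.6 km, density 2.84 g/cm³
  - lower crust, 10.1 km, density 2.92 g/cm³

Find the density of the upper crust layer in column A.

Take the compensation level at the base of the deeper column (depth z_c below the surface of column A) and equate Σ ρ_i t_i down to z_c; mantle fills any gap and the z_c terms cancel.
Column A: 2.77×0.919 + 8.7×ρ + 8.5×2.87 + (z_c − 19.97)×3.36
Column B: 2.57×0 + 7.6×2.84 + 10.1×2.92 + (z_c − 2.57 − 17.7)×3.36
The z_c×3.36 term appears on both sides and cancels. Collect the known terms of each column as K = Σ(ρt)_known − 3.36 × (depth of known layers): K_A = 26.94063 − 3.36×19.97 = −40.15857; K_B = 51.076 − 3.36×(2.57 + 17.7) = −17.0312.
Balance: K_A + 8.7×ρ = K_B, so ρ = (K_B − K_A)/8.7 = 23.1274/8.7 = 2.66 g/cm³.

2.66 g/cm³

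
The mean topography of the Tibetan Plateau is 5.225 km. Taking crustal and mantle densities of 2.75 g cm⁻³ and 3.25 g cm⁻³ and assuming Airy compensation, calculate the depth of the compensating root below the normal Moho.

By Archimedes' principle applied to the lithosphere: the weight of the topography is balanced by the buoyancy of the root, ρ_c h = (ρ_m − ρ_c) r.
r = h · ρ_c / (ρ_m − ρ_c) = 5.225 km × 2.75 / (3.25 − 2.75) = 28.7 km.

28.7 km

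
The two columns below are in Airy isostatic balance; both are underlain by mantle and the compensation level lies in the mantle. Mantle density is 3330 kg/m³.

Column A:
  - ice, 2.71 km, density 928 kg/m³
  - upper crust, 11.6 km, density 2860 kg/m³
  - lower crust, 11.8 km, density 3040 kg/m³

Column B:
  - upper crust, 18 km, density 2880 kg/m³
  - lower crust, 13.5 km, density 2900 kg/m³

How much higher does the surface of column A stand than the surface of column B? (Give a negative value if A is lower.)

0.444 km

For any compensation level in the mantle, the mantle terms cancel and isostasy reduces to e = (Σt_A − Σt_B) − (Σ(ρt)_A − Σ(ρt)_B) / ρ_m.
Σt_A = 26.11 km; Σt_B = 31.5 km; Σ(ρt)_A = 71562.88; Σ(ρt)_B = 90990 (in km·kg/m³).
e = (26.11 − 31.5) − (71562.88 − 90990) / 3330 = 0.444 km.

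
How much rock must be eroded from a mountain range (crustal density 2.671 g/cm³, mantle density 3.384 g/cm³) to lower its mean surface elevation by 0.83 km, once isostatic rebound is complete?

3.94 km

Net drop Δ = e − u = e − e ρ_c/ρ_m = e (ρ_m − ρ_c)/ρ_m.
e = Δ ρ_m/(ρ_m − ρ_c) = 0.83 km × 3.384/0.713 = 3.94 km.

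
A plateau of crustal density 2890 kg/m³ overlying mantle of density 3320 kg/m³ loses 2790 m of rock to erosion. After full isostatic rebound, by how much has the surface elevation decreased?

361 m

Rebound u = e ρ_c/ρ_m = 2790 m × 2890/3320 = 2429 m.
Net surface drop = e − u = 2790 m − 2429 m = e (ρ_m − ρ_c)/ρ_m = 361 m.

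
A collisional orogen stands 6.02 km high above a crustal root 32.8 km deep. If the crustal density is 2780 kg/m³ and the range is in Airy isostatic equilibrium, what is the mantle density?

Airy balance: ρ_c h = (ρ_m − ρ_c) r → ρ_m = ρ_c (1 + h/r).
ρ_m = 2780 × (1 + 6.02 km/32.8 km) = 3290 kg/m³.

3290 kg/m³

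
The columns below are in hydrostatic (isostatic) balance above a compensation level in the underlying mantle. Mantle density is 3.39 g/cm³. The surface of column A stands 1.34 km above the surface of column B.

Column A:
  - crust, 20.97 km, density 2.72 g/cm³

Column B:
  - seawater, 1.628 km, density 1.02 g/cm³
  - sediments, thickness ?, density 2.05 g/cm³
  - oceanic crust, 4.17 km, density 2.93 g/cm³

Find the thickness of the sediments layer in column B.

2.78 km

Take the compensation level at the base of the deeper column (depth z_c below the surface of column A) and equate Σ ρ_i t_i down to z_c; mantle fills any gap and the z_c terms cancel.
Column A: 20.97×2.72 + (z_c − 20.97)×3.39
Column B: 1.34×0 + 1.628×1.02 + x×2.05 + 4.17×2.93 + (z_c − 1.34 − 5.798 − x)×3.39
The z_c×3.39 term appears on both sides and cancels. Collect the known terms of each column as K = Σ(ρt)_known − 3.39 × (depth of known layers): K_A = 57.0384 − 3.39×20.97 = −14.0499; K_B = 13.87866 − 3.39×(1.34 + 5.798) = −10.31916.
Balance: K_A = K_B − x×(3.39 − 2.05), so x = (K_B − K_A)/(3.39 − 2.05) = 3.73074/1.34 = 2.78 km.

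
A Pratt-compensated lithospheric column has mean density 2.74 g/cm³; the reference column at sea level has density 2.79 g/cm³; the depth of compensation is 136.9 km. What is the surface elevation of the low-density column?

ρ_ref D = ρ (D + h) → h = D (ρ_ref − ρ)/ρ.
h = 136.9 km × (2.79 − 2.74)/2.74 = 2.5 km.

2.5 km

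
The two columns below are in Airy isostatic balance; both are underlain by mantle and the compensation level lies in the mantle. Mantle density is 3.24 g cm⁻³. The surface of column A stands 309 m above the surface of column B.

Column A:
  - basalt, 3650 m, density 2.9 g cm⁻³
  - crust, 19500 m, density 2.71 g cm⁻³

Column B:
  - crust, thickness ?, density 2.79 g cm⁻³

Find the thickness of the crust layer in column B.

Take the compensation level at the base of the deeper column (depth z_c below the surface of column A) and equate Σ ρ_i t_i down to z_c; mantle fills any gap and the z_c terms cancel.
Column A: 3650×2.9 + 19500×2.71 + (z_c − 23150)×3.24
Column B: 309×0 + x×2.79 + (z_c − 309 − 0 − x)×3.24
The z_c×3.24 term appears on both sides and cancels. Collect the known terms of each column as K = Σ(ρt)_known − 3.24 × (depth of known layers): K_A = 63430 − 3.24×23150 = −11576; K_B = 0 − 3.24×(309 + 0) = −1001.16.
Balance: K_A = K_B − x×(3.24 − 2.79), so x = (K_B − K_A)/(3.24 − 2.79) = 10574.8/0.45 = 23500 m.

23500 m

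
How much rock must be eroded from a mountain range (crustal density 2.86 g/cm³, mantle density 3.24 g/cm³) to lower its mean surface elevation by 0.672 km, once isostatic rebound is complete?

5.73 km

Net drop Δ = e − u = e − e ρ_c/ρ_m = e (ρ_m − ρ_c)/ρ_m.
e = Δ ρ_m/(ρ_m − ρ_c) = 0.672 km × 3.24/0.38 = 5.73 km.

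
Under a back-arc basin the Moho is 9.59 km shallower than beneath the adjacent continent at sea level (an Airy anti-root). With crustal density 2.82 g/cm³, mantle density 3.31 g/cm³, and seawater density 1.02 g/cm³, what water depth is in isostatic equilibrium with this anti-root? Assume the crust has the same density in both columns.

Replacing a thickness d of crust by seawater at the top must be balanced by replacing crust with mantle at the base: d (ρ_c − ρ_w) = a (ρ_m − ρ_c).
d = a (ρ_m − ρ_c)/(ρ_c − ρ_w) = 9.59 km × 0.49/1.8 = 2.61 km.

2.61 km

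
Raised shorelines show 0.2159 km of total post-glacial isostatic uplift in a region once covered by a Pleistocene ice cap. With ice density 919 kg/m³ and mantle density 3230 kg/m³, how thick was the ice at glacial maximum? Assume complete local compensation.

0.759 km

u = t ρ_ice/ρ_m → t = u ρ_m/ρ_ice = 0.2159 km × 3230/919 = 0.759 km.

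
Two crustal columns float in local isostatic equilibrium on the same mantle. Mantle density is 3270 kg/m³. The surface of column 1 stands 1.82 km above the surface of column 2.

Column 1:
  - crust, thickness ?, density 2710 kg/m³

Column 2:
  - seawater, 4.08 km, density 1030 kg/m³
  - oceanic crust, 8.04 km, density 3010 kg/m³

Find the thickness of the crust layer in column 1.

30.7 km

Take the compensation level at the base of the deeper column (depth z_c below the surface of column 1) and equate Σ ρ_i t_i down to z_c; mantle fills any gap and the z_c terms cancel.
Column 1: x×2710 + (z_c − 0 − x)×3270
Column 2: 1.82×0 + 4.08×1030 + 8.04×3010 + (z_c − 1.82 − 12.12)×3270
The z_c×3270 term appears on both sides and cancels. Collect the known terms of each column as K = Σ(ρt)_known − 3270 × (depth of known layers): K_1 = 0 − 3270×0 = 0; K_2 = 28402.8 − 3270×(1.82 + 12.12) = −17181.
Balance: K_1 − x×(3270 − 2710) = K_2, so x = (K_1 − K_2)/(3270 − 2710) = 17181/560 = 30.7 km.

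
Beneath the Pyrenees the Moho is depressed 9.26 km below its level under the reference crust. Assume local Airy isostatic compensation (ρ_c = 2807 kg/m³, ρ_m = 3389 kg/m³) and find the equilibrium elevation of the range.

1.92 km

For local isostatic compensation: ρ_c h = (ρ_m − ρ_c) r.
h = r (ρ_m − ρ_c) / ρ_c = 9.26 km × (3389 − 2807) / 2807 = 1.92 km.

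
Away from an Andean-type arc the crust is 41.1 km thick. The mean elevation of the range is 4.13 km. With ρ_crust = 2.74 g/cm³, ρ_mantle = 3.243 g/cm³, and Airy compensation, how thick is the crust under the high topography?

Root depth r = h ρ_c / (ρ_m − ρ_c) = 4.13 km × 2.74 / 0.503 = 22.5 km.
Total thickness = T + h + r = 41.1 km + 4.13 km + 22.5 km = 67.7 km.

67.7 km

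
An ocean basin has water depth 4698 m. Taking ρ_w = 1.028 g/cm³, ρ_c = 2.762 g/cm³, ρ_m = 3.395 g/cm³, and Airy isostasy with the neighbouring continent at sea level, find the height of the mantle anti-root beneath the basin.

By Archimedes' principle applied to the lithosphere: replacing crust with seawater at the top is compensated by replacing crust with mantle at the base: d (ρ_c − ρ_w) = a (ρ_m − ρ_c).
a = d (ρ_c − ρ_w)/(ρ_m − ρ_c) = 4698 m × 1.734/0.633 = 12900 m.

12900 m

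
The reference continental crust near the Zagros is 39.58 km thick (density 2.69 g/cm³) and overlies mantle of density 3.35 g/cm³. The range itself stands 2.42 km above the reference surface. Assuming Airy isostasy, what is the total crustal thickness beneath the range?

51.9 km

Root depth r = h ρ_c / (ρ_m − ρ_c) = 2.42 km × 2.69 / 0.66 = 9.863 km.
Total thickness = T + h + r = 39.58 km + 2.42 km + 9.863 km = 51.9 km.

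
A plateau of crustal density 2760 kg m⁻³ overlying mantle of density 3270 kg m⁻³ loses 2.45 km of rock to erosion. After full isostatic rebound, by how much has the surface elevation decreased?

Rebound u = e ρ_c/ρ_m = 2.45 km × 2760/3270 = 2.068 km.
Net surface drop = e − u = 2.45 km − 2.068 km = e (ρ_m − ρ_c)/ρ_m = 0.382 km.

0.382 km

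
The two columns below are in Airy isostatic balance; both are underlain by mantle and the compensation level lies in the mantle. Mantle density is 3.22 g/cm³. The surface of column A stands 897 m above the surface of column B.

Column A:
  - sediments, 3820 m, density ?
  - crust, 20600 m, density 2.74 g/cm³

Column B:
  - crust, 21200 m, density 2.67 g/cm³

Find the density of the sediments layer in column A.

2 g/cm³

Take the compensation level at the base of the deeper column (depth z_c below the surface of column A) and equate Σ ρ_i t_i down to z_c; mantle fills any gap and the z_c terms cancel.
Column A: 3820×ρ + 20600×2.74 + (z_c − 24420)×3.22
Column B: 897×0 + 21200×2.67 + (z_c − 897 − 21200)×3.22
The z_c×3.22 term appears on both sides and cancels. Collect the known terms of each column as K = Σ(ρt)_known − 3.22 × (depth of known layers): K_A = 56444 − 3.22×24420 = −22188.4; K_B = 56604 − 3.22×(897 + 21200) = −14548.34.
Balance: K_A + 3820×ρ = K_B, so ρ = (K_B − K_A)/3820 = 7640.06/3820 = 2 g/cm³.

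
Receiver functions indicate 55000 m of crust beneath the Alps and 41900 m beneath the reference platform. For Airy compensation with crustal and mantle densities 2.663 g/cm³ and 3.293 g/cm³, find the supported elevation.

2510 m

Excess crust Δ = 55000 m − 41900 m = 13100 m, split between elevation h and root r with h + r = Δ.
Airy balance ρ_c h = (ρ_m − ρ_c) r gives r = h ρ_c/(ρ_m − ρ_c), so h (1 + ρ_c/(ρ_m − ρ_c)) = Δ, i.e. h = Δ (ρ_m − ρ_c)/ρ_m.
h = 13100 m × 0.63/3.293 = 2510 m.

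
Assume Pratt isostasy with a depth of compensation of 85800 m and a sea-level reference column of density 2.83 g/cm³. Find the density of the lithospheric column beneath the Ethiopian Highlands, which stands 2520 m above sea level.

2.75 g/cm³

Pratt balance: ρ_ref D = ρ (D + h).
ρ = ρ_ref D/(D + h) = 2.83 × 85800 m/(85800 m + 2520 m) = 2.75 g/cm³.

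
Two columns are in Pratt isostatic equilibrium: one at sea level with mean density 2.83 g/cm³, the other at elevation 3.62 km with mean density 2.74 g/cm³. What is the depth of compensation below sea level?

ρ_ref D = ρ (D + h) → D (ρ_ref − ρ) = ρ h.
D = ρ h/(ρ_ref − ρ) = 2.74 × 3.62 km/(2.83 − 2.74) = 110 km.

110 km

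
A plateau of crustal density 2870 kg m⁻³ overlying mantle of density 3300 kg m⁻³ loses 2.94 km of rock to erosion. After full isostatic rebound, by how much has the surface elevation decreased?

0.383 km

Rebound u = e ρ_c/ρ_m = 2.94 km × 2870/3300 = 2.557 km.
Net surface drop = e − u = 2.94 km − 2.557 km = e (ρ_m − ρ_c)/ρ_m = 0.383 km.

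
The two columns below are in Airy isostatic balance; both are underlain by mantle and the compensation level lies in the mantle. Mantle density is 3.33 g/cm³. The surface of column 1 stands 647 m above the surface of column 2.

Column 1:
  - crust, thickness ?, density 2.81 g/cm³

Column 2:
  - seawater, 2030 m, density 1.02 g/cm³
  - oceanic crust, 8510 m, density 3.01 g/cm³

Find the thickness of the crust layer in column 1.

Take the compensation level at the base of the deeper column (depth z_c below the surface of column 1) and equate Σ ρ_i t_i down to z_c; mantle fills any gap and the z_c terms cancel.
Column 1: x×2.81 + (z_c − 0 − x)×3.33
Column 2: 647×0 + 2030×1.02 + 8510×3.01 + (z_c − 647 − 10540)×3.33
The z_c×3.33 term appears on both sides and cancels. Collect the known terms of each column as K = Σ(ρt)_known − 3.33 × (depth of known layers): K_1 = 0 − 3.33×0 = 0; K_2 = 27685.7 − 3.33×(647 + 10540) = −9567.01.
Balance: K_1 − x×(3.33 − 2.81) = K_2, so x = (K_1 − K_2)/(3.33 − 2.81) = 9567.01/0.52 = 18400 m.

18400 m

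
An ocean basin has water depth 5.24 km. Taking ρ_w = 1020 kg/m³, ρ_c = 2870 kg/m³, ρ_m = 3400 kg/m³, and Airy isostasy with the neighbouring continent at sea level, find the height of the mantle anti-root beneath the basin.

18.3 km

For local isostatic compensation: replacing crust with seawater at the top is compensated by replacing crust with mantle at the base: d (ρ_c − ρ_w) = a (ρ_m − ρ_c).
a = d (ρ_c − ρ_w)/(ρ_m − ρ_c) = 5.24 km × 1850/530 = 18.3 km.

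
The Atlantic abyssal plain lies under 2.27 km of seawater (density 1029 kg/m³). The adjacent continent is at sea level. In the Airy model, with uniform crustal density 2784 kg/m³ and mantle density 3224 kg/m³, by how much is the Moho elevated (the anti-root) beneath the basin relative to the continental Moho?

In Airy isostatic equilibrium: replacing crust with seawater at the top is compensated by replacing crust with mantle at the base: d (ρ_c − ρ_w) = a (ρ_m − ρ_c).
a = d (ρ_c − ρ_w)/(ρ_m − ρ_c) = 2.27 km × 1755/440 = 9.05 km.

9.05 km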